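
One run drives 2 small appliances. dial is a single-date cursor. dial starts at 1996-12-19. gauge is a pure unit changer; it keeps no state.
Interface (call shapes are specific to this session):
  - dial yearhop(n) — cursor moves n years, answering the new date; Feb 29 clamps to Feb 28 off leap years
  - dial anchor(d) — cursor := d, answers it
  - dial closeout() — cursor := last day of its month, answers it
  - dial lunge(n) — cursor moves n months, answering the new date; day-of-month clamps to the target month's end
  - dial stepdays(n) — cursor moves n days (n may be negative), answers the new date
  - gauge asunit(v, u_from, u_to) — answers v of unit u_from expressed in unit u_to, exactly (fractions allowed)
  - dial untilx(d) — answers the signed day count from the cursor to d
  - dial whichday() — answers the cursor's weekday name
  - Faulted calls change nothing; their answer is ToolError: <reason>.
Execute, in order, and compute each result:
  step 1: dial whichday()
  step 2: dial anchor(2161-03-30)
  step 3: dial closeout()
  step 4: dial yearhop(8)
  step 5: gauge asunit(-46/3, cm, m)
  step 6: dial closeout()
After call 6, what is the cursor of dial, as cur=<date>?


Answer: cur=2169-03-31

Derivation:
Do: dial whichday[]
See: Thursday
Do: dial anchor[2161-03-30]
See: 2161-03-30
Do: dial closeout[]
See: 2161-03-31
Do: dial yearhop[8]
See: 2169-03-31
Do: gauge asunit[-46/3; cm; m]
See: -23/150
Do: dial closeout[]
See: 2169-03-31


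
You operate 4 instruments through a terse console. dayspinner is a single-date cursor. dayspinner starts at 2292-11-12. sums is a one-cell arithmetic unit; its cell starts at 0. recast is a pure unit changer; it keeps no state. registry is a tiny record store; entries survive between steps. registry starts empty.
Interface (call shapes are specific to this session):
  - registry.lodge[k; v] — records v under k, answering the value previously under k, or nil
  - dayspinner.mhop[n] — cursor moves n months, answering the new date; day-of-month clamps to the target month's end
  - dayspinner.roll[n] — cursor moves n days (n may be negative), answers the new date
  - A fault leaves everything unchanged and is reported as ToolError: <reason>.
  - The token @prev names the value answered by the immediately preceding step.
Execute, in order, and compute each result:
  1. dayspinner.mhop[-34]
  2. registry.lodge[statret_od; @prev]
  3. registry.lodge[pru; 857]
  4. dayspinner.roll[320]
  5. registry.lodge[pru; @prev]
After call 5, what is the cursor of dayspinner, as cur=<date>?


Answer: cur=2290-11-28

Derivation:
Act: dayspinner.mhop[n='-34']
Obs: 2290-01-12
Act: registry.lodge[k='statret_od'; v='@prev']
Obs: nil
Act: registry.lodge[k='pru'; v='857']
Obs: nil
Act: dayspinner.roll[n='320']
Obs: 2290-11-28
Act: registry.lodge[k='pru'; v='@prev']
Obs: 857


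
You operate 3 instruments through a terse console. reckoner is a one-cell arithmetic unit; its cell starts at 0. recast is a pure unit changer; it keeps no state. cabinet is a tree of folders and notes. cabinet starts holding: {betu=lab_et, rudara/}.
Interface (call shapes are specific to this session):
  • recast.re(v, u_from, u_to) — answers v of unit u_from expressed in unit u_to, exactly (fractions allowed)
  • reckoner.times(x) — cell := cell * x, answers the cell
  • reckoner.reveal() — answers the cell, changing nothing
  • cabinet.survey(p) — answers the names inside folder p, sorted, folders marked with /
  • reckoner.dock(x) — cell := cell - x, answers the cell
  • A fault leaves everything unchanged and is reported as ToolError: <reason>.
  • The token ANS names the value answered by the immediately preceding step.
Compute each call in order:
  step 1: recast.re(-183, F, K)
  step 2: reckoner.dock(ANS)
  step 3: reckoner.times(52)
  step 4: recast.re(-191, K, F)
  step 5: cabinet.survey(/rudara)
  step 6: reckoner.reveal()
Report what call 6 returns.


>> re(v→-183, u_from→F, u_to→K)
<< 27667/180
>> dock(x→ANS)
<< -27667/180
>> times(x→52)
<< -359671/45
>> re(v→-191, u_from→K, u_to→F)
<< -80347/100
>> survey(p→/rudara)
<< []
>> reveal()
<< -359671/45

Answer: -359671/45


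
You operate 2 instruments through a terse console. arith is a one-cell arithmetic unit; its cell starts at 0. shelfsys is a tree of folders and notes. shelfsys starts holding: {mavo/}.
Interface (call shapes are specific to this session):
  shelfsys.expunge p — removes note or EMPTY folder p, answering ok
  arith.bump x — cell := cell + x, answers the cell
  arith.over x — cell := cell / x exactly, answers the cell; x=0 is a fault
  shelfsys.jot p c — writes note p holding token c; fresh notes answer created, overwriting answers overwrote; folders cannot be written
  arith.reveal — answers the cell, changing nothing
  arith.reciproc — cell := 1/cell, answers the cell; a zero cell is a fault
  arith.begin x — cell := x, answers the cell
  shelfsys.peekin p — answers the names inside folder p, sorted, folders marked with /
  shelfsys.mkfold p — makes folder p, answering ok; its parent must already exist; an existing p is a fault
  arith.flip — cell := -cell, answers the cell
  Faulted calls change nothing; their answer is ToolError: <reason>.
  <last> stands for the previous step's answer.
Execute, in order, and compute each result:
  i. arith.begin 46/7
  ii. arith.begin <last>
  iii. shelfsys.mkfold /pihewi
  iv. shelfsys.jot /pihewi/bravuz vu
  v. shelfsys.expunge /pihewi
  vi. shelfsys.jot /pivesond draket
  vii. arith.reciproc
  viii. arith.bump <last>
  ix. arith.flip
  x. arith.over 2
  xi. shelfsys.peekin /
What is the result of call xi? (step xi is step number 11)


Step: arith.begin[x: 46/7]
Result: 46/7
Step: arith.begin[x: <last>]
Result: 46/7
Step: shelfsys.mkfold[p: /pihewi]
Result: ok
Step: shelfsys.jot[p: /pihewi/bravuz; c: vu]
Result: created
Step: shelfsys.expunge[p: /pihewi]
Result: ToolError: not empty
Step: shelfsys.jot[p: /pivesond; c: draket]
Result: created
Step: arith.reciproc[]
Result: 7/46
Step: arith.bump[x: <last>]
Result: 7/23
Step: arith.flip[]
Result: -7/23
Step: arith.over[x: 2]
Result: -7/46
Step: shelfsys.peekin[p: /]
Result: [mavo/, pihewi/, pivesond]

Answer: [mavo/, pihewi/, pivesond]


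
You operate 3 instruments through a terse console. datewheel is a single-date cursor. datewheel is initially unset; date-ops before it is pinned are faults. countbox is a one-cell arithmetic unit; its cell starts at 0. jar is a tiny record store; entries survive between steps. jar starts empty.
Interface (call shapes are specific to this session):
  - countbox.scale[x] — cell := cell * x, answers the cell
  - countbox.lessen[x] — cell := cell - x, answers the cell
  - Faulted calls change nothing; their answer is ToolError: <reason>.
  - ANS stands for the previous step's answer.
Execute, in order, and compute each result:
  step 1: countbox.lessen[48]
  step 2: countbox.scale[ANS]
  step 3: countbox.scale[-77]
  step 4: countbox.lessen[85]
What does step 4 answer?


-- lessen(x=48) -> -48
-- scale(x=ANS) -> 2304
-- scale(x=-77) -> -177408
-- lessen(x=85) -> -177493

Answer: -177493


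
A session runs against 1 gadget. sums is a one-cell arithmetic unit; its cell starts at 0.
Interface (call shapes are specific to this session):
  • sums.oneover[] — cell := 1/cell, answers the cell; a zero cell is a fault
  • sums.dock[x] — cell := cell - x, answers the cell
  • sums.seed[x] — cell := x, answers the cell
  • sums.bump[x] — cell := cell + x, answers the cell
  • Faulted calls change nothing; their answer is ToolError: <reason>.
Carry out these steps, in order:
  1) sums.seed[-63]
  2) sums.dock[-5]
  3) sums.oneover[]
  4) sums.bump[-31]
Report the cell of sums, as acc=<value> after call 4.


Answer: acc=-1799/58

Derivation:
==> sums.seed(x: -63)
<== -63
==> sums.dock(x: -5)
<== -58
==> sums.oneover()
<== -1/58
==> sums.bump(x: -31)
<== -1799/58


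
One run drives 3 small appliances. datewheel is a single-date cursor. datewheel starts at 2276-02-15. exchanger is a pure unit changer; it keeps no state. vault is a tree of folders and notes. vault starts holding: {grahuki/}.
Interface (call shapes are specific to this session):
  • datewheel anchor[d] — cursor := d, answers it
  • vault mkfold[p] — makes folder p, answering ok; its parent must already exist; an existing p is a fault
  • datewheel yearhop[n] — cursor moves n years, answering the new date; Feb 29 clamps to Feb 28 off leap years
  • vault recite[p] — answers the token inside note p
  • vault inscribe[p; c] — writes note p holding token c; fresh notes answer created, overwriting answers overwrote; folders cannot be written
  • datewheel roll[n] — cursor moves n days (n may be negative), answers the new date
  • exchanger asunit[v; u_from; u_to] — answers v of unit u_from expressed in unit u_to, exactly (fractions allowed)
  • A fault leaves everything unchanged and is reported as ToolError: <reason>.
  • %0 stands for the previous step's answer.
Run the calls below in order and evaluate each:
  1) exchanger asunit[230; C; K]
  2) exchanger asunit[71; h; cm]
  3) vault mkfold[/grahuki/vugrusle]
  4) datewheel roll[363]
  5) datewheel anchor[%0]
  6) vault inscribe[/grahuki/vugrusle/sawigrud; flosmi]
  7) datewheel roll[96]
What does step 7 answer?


! 1. exchanger asunit(230, C, K) == 10063/20
! 2. exchanger asunit(71, h, cm) == ToolError: incompatible units
! 3. vault mkfold(/grahuki/vugrusle) == ok
! 4. datewheel roll(363) == 2277-02-12
! 5. datewheel anchor(%0) == 2277-02-12
! 6. vault inscribe(/grahuki/vugrusle/sawigrud, flosmi) == created
! 7. datewheel roll(96) == 2277-05-19

Answer: 2277-05-19


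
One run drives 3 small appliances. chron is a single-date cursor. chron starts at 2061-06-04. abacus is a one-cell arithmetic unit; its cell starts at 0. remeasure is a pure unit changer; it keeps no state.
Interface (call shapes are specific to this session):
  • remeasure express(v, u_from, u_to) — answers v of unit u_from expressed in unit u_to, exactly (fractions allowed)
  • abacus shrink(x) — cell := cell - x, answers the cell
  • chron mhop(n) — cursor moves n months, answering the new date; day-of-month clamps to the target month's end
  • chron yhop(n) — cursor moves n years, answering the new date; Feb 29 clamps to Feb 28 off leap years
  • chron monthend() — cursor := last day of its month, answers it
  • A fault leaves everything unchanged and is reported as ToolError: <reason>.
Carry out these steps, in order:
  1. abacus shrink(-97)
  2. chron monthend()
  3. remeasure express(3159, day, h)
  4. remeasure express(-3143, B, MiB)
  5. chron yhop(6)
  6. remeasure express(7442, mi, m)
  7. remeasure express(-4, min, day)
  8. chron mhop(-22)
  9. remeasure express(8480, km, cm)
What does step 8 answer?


Answer: 2065-08-30

Derivation:
→ abacus shrink(x→-97)
← 97
→ chron monthend()
← 2061-06-30
→ remeasure express(v→3159, u_from→day, u_to→h)
← 75816
→ remeasure express(v→-3143, u_from→B, u_to→MiB)
← -3143/1048576
→ chron yhop(n→6)
← 2067-06-30
→ remeasure express(v→7442, u_from→mi, u_to→m)
← 1497092256/125
→ remeasure express(v→-4, u_from→min, u_to→day)
← -1/360
→ chron mhop(n→-22)
← 2065-08-30
→ remeasure express(v→8480, u_from→km, u_to→cm)
← 848000000


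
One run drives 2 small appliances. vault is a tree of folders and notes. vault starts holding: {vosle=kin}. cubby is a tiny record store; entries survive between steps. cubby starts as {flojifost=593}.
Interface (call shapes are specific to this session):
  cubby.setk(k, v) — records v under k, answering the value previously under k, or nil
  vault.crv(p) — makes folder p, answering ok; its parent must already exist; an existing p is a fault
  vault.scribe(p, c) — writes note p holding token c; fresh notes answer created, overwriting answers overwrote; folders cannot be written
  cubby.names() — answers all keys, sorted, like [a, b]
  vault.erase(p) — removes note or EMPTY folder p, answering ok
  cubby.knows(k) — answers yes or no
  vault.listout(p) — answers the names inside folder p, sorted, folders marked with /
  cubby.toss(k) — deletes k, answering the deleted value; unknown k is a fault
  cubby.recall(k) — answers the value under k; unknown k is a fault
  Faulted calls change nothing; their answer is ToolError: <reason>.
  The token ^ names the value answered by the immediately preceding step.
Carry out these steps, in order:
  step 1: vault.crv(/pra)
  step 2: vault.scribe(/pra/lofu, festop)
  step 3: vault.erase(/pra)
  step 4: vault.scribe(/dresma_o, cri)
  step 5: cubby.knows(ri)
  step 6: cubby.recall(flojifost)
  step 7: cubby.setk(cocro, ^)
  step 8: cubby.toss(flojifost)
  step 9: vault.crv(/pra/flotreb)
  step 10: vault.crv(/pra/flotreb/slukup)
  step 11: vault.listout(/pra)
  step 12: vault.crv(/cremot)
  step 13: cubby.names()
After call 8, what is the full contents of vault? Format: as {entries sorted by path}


Answer: {dresma_o=cri, pra/, pra/lofu=festop, vosle=kin}

Derivation:
// vault.crv(p: /pra) ~> ok
// vault.scribe(p: /pra/lofu, c: festop) ~> created
// vault.erase(p: /pra) ~> ToolError: not empty
// vault.scribe(p: /dresma_o, c: cri) ~> created
// cubby.knows(k: ri) ~> no
// cubby.recall(k: flojifost) ~> 593
// cubby.setk(k: cocro, v: ^) ~> nil
// cubby.toss(k: flojifost) ~> 593
// vault.crv(p: /pra/flotreb) ~> ok
// vault.crv(p: /pra/flotreb/slukup) ~> ok
// vault.listout(p: /pra) ~> [flotreb/, lofu]
// vault.crv(p: /cremot) ~> ok
// cubby.names() ~> [cocro]


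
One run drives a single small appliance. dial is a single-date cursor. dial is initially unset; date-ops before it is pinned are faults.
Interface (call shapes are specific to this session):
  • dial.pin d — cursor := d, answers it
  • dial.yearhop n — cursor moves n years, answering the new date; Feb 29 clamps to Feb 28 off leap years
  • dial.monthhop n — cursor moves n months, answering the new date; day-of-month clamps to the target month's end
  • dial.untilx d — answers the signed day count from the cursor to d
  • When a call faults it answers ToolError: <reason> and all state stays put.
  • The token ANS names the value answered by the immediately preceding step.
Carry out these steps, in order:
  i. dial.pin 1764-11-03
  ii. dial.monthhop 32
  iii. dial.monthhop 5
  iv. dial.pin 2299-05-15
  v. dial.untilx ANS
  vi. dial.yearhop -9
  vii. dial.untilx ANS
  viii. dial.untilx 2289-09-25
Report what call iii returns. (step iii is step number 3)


·→ pin(d='1764-11-03')
·← 1764-11-03
·→ monthhop(n='32')
·← 1767-07-03
·→ monthhop(n='5')
·← 1767-12-03
·→ pin(d='2299-05-15')
·← 2299-05-15
·→ untilx(d='ANS')
·← 0
·→ yearhop(n='-9')
·← 2290-05-15
·→ untilx(d='ANS')
·← 0
·→ untilx(d='2289-09-25')
·← -232

Answer: 1767-12-03


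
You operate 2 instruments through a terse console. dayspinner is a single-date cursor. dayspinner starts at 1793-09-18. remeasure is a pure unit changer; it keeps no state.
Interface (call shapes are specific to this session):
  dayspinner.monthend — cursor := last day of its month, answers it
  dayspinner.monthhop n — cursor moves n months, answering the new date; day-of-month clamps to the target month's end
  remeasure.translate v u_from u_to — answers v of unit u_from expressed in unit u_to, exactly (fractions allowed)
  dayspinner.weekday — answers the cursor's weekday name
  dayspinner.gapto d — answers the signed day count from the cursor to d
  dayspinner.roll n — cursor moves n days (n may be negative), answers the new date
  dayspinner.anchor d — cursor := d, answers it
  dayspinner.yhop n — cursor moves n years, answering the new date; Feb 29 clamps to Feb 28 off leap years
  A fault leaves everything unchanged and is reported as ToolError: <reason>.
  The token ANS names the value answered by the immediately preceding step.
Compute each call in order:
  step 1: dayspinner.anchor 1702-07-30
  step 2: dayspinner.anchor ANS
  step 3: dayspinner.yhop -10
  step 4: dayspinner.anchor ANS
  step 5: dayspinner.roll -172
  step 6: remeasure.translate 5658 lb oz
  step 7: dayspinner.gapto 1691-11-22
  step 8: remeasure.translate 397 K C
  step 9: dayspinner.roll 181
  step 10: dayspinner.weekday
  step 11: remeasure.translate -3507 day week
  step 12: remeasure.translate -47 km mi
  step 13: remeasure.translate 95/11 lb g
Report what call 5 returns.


Answer: 1692-02-09

Derivation:
Step: anchor[1702-07-30]
Result: 1702-07-30
Step: anchor[ANS]
Result: 1702-07-30
Step: yhop[-10]
Result: 1692-07-30
Step: anchor[ANS]
Result: 1692-07-30
Step: roll[-172]
Result: 1692-02-09
Step: translate[5658; lb; oz]
Result: 90528
Step: gapto[1691-11-22]
Result: -79
Step: translate[397; K; C]
Result: 2477/20
Step: roll[181]
Result: 1692-08-08
Step: weekday[]
Result: Friday
Step: translate[-3507; day; week]
Result: -501
Step: translate[-47; km; mi]
Result: -734375/25146
Step: translate[95/11; lb; g]
Result: 78347773/20000


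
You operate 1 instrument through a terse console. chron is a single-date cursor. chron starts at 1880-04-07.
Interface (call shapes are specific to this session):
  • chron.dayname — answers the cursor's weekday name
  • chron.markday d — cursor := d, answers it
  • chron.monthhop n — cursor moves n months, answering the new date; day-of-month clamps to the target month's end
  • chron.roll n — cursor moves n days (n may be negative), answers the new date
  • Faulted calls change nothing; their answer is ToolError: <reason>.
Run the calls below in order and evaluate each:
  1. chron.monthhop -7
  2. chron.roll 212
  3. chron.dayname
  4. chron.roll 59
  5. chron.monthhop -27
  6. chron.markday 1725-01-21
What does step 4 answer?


Answer: 1880-06-04

Derivation:
→ chron.monthhop(-7)
← 1879-09-07
→ chron.roll(212)
← 1880-04-06
→ chron.dayname()
← Tuesday
→ chron.roll(59)
← 1880-06-04
→ chron.monthhop(-27)
← 1878-03-04
→ chron.markday(1725-01-21)
← 1725-01-21


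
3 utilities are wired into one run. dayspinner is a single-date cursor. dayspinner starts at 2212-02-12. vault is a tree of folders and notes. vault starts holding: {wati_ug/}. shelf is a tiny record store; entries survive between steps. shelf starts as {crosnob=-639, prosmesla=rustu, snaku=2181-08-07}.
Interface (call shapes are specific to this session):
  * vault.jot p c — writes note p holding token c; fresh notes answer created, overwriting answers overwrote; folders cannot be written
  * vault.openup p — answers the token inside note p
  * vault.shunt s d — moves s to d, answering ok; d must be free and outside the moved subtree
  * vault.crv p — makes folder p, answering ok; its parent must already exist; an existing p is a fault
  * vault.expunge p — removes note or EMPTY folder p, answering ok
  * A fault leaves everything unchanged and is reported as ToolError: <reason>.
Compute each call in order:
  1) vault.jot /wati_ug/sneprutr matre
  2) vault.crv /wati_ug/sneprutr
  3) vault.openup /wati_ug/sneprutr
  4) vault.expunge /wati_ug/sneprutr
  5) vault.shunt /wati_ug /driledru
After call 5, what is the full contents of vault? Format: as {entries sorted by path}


-> jot(/wati_ug/sneprutr, matre)
<- created
-> crv(/wati_ug/sneprutr)
<- ToolError: exists
-> openup(/wati_ug/sneprutr)
<- matre
-> expunge(/wati_ug/sneprutr)
<- ok
-> shunt(/wati_ug, /driledru)
<- ok

Answer: {driledru/}


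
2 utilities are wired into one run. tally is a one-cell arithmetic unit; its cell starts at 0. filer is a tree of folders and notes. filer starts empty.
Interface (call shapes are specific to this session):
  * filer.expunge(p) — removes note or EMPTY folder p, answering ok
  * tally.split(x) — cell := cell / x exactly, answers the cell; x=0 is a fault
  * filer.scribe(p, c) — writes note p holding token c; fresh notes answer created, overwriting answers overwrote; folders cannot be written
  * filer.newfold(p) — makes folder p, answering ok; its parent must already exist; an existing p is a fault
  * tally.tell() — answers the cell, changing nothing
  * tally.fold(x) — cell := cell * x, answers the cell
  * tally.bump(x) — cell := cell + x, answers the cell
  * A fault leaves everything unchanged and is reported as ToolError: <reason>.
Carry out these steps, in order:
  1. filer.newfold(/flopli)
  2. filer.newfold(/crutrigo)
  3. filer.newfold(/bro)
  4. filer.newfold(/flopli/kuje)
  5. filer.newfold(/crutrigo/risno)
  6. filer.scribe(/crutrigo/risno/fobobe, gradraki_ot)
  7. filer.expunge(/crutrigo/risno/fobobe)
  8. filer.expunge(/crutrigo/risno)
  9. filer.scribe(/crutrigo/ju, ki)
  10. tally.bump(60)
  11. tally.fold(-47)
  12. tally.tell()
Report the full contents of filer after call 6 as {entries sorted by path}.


Answer: {bro/, crutrigo/, crutrigo/risno/, crutrigo/risno/fobobe=gradraki_ot, flopli/, flopli/kuje/}

Derivation:
==> newfold(p: /flopli)
<== ok
==> newfold(p: /crutrigo)
<== ok
==> newfold(p: /bro)
<== ok
==> newfold(p: /flopli/kuje)
<== ok
==> newfold(p: /crutrigo/risno)
<== ok
==> scribe(p: /crutrigo/risno/fobobe, c: gradraki_ot)
<== created
==> expunge(p: /crutrigo/risno/fobobe)
<== ok
==> expunge(p: /crutrigo/risno)
<== ok
==> scribe(p: /crutrigo/ju, c: ki)
<== created
==> bump(x: 60)
<== 60
==> fold(x: -47)
<== -2820
==> tell()
<== -2820


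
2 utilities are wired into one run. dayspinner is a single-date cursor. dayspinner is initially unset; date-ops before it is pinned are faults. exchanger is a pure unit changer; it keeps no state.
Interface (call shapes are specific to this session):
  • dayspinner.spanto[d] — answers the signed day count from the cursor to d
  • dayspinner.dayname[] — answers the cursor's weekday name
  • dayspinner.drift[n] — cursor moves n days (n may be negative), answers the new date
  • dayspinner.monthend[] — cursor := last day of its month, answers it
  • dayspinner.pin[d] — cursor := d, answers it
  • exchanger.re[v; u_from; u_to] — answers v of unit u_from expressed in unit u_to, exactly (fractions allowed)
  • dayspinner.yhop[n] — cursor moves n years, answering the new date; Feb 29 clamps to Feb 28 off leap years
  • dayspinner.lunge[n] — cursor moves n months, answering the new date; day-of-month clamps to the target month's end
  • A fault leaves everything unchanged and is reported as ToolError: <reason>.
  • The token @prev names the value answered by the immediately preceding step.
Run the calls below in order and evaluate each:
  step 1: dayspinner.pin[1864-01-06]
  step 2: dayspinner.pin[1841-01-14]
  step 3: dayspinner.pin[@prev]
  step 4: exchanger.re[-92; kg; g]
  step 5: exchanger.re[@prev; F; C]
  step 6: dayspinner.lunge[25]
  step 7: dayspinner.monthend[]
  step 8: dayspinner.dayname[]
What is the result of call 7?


Do: pin[d→1864-01-06]
See: 1864-01-06
Do: pin[d→1841-01-14]
See: 1841-01-14
Do: pin[d→@prev]
See: 1841-01-14
Do: re[v→-92; u_from→kg; u_to→g]
See: -92000
Do: re[v→@prev; u_from→F; u_to→C]
See: -460160/9
Do: lunge[n→25]
See: 1843-02-14
Do: monthend[]
See: 1843-02-28
Do: dayname[]
See: Tuesday

Answer: 1843-02-28


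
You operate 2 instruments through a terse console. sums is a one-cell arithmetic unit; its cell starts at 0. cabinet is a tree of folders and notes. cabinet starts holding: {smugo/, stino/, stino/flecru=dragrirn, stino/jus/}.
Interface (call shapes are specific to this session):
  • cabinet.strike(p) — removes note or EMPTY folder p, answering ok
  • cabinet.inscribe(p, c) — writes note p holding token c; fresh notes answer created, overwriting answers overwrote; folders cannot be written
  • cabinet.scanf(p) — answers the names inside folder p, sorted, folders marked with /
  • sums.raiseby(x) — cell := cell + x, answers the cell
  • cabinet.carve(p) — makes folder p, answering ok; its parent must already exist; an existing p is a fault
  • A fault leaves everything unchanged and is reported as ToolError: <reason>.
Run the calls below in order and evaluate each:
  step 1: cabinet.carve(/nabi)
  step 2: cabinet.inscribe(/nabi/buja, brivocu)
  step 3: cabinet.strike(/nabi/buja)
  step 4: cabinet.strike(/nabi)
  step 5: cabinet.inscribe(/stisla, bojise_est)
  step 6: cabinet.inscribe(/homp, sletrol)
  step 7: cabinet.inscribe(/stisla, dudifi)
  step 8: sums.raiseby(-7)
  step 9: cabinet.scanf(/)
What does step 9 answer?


Answer: [homp, smugo/, stino/, stisla]

Derivation:
-- 1. cabinet.carve(p='/nabi') -> ok
-- 2. cabinet.inscribe(p='/nabi/buja', c='brivocu') -> created
-- 3. cabinet.strike(p='/nabi/buja') -> ok
-- 4. cabinet.strike(p='/nabi') -> ok
-- 5. cabinet.inscribe(p='/stisla', c='bojise_est') -> created
-- 6. cabinet.inscribe(p='/homp', c='sletrol') -> created
-- 7. cabinet.inscribe(p='/stisla', c='dudifi') -> overwrote
-- 8. sums.raiseby(x='-7') -> -7
-- 9. cabinet.scanf(p='/') -> [homp, smugo/, stino/, stisla]


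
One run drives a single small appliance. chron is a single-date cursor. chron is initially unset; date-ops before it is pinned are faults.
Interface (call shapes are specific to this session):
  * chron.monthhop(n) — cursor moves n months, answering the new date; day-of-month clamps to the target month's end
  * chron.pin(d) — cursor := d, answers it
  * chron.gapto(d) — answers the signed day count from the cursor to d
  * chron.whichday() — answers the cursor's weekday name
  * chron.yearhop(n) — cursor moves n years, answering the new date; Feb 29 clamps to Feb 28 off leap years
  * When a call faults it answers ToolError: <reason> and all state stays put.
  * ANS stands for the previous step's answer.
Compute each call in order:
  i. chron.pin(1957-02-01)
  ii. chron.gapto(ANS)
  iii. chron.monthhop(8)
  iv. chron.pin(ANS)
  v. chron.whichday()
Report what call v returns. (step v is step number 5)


Answer: Tuesday

Derivation:
-- 1. pin(d: 1957-02-01) -> 1957-02-01
-- 2. gapto(d: ANS) -> 0
-- 3. monthhop(n: 8) -> 1957-10-01
-- 4. pin(d: ANS) -> 1957-10-01
-- 5. whichday() -> Tuesday


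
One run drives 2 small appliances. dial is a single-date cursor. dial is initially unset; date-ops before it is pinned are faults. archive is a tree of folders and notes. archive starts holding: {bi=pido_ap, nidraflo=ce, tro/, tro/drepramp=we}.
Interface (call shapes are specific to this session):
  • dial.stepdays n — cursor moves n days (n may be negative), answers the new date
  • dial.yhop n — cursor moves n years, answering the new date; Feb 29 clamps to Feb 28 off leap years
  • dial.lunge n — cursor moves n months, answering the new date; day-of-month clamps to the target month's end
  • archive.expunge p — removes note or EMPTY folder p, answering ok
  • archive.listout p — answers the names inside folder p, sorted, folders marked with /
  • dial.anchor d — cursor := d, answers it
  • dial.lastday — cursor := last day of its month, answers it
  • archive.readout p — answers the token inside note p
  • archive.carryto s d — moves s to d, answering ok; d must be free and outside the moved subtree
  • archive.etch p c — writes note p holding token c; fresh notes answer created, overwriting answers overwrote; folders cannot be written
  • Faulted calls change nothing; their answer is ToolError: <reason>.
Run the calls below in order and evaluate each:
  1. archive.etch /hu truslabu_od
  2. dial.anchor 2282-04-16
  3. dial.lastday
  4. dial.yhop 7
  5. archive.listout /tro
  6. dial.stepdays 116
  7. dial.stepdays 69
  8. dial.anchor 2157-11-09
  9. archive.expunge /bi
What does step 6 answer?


Answer: 2289-08-24

Derivation:
==> archive.etch(p→/hu, c→truslabu_od)
<== created
==> dial.anchor(d→2282-04-16)
<== 2282-04-16
==> dial.lastday()
<== 2282-04-30
==> dial.yhop(n→7)
<== 2289-04-30
==> archive.listout(p→/tro)
<== [drepramp]
==> dial.stepdays(n→116)
<== 2289-08-24
==> dial.stepdays(n→69)
<== 2289-11-01
==> dial.anchor(d→2157-11-09)
<== 2157-11-09
==> archive.expunge(p→/bi)
<== ok


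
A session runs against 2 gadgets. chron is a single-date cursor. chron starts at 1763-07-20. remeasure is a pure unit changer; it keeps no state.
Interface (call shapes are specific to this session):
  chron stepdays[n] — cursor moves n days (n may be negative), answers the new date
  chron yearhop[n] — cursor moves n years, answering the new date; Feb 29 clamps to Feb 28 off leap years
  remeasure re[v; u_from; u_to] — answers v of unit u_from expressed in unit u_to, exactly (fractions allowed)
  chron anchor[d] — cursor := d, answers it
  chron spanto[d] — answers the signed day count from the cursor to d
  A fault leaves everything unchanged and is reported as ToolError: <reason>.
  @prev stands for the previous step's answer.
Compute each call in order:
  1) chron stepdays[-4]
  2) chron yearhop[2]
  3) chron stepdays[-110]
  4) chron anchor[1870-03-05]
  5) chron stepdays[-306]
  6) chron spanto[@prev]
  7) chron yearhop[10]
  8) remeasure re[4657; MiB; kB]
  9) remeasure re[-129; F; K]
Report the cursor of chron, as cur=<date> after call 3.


Answer: cur=1765-03-28

Derivation:
-> chron stepdays(n: -4)
<- 1763-07-16
-> chron yearhop(n: 2)
<- 1765-07-16
-> chron stepdays(n: -110)
<- 1765-03-28
-> chron anchor(d: 1870-03-05)
<- 1870-03-05
-> chron stepdays(n: -306)
<- 1869-05-03
-> chron spanto(d: @prev)
<- 0
-> chron yearhop(n: 10)
<- 1879-05-03
-> remeasure re(v: 4657, u_from: MiB, u_to: kB)
<- 610402304/125
-> remeasure re(v: -129, u_from: F, u_to: K)
<- 33067/180


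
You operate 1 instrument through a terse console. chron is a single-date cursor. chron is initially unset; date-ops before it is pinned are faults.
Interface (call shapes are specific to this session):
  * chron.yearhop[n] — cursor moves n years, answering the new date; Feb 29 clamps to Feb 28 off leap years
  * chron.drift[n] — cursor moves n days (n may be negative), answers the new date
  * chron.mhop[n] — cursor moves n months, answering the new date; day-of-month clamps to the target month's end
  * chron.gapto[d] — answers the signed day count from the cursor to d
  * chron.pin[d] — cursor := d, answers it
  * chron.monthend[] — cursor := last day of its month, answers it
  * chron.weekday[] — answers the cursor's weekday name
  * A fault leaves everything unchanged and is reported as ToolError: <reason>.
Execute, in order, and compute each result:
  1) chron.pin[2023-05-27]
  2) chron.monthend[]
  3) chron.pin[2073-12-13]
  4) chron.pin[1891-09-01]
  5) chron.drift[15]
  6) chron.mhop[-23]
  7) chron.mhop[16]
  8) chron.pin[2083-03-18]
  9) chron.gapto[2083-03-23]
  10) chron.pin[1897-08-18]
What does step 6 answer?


Answer: 1889-10-16

Derivation:
$ chron.pin d: 2023-05-27
= 2023-05-27
$ chron.monthend
= 2023-05-31
$ chron.pin d: 2073-12-13
= 2073-12-13
$ chron.pin d: 1891-09-01
= 1891-09-01
$ chron.drift n: 15
= 1891-09-16
$ chron.mhop n: -23
= 1889-10-16
$ chron.mhop n: 16
= 1891-02-16
$ chron.pin d: 2083-03-18
= 2083-03-18
$ chron.gapto d: 2083-03-23
= 5
$ chron.pin d: 1897-08-18
= 1897-08-18


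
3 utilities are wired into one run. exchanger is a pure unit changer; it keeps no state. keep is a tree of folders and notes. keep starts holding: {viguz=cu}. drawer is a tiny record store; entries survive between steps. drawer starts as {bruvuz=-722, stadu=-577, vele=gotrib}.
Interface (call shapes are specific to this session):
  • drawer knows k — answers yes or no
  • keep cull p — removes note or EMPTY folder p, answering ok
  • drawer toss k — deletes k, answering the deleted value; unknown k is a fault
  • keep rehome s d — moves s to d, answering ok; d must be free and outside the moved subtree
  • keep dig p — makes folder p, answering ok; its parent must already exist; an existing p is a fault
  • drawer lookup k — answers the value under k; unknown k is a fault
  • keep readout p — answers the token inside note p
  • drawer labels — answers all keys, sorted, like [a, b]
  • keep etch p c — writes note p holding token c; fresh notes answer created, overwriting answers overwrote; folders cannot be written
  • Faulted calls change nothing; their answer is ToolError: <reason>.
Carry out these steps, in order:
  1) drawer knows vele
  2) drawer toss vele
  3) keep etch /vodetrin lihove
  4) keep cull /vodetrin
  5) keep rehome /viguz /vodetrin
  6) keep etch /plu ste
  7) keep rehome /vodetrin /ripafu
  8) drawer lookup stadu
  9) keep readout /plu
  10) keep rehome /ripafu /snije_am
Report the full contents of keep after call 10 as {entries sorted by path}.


Now I run drawer knows on k: vele, which returns yes.
Next I call drawer toss on k: vele, → gotrib.
I invoke keep etch on p: /vodetrin, c: lihove, → created.
Invoking keep cull on p: /vodetrin, — result: ok.
Invoking keep rehome on s: /viguz, d: /vodetrin: ok.
I invoke keep etch on p: /plu, c: ste, yielding created.
Invoking keep rehome on s: /vodetrin, d: /ripafu, and see ok.
I use drawer lookup on k: stadu, and get -577.
I invoke keep readout on p: /plu, — result: ste.
I invoke keep rehome on s: /ripafu, d: /snije_am, and observe ok.

Answer: {plu=ste, snije_am=cu}


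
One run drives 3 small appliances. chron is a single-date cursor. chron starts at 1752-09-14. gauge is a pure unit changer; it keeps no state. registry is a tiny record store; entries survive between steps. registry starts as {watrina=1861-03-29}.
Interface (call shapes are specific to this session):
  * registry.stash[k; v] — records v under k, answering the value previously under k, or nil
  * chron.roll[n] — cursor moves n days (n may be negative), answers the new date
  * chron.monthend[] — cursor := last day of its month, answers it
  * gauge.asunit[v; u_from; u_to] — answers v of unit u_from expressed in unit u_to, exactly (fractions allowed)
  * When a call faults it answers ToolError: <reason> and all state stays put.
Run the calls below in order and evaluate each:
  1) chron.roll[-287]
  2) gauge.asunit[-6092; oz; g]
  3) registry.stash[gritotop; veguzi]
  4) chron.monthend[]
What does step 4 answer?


! chron.roll(n='-287') ~> 1751-12-02
! gauge.asunit(v='-6092', u_from='oz', u_to='g') ~> -69082117951/400000
! registry.stash(k='gritotop', v='veguzi') ~> nil
! chron.monthend() ~> 1751-12-31

Answer: 1751-12-31


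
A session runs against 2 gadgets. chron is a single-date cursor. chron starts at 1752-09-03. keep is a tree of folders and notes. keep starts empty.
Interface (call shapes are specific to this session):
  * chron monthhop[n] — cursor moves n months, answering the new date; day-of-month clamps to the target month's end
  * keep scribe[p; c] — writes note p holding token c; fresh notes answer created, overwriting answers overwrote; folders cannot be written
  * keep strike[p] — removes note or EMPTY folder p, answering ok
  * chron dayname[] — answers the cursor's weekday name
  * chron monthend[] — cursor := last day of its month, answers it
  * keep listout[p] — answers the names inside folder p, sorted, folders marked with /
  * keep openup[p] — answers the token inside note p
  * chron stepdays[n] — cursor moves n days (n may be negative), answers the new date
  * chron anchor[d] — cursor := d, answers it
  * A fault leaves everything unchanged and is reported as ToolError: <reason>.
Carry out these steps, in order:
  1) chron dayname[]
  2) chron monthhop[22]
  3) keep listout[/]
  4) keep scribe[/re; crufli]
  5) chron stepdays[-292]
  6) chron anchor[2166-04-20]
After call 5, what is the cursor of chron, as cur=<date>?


Answer: cur=1753-09-14

Derivation:
% chron dayname
  Sunday
% chron monthhop 22
  1754-07-03
% keep listout /
  []
% keep scribe /re crufli
  created
% chron stepdays -292
  1753-09-14
% chron anchor 2166-04-20
  2166-04-20


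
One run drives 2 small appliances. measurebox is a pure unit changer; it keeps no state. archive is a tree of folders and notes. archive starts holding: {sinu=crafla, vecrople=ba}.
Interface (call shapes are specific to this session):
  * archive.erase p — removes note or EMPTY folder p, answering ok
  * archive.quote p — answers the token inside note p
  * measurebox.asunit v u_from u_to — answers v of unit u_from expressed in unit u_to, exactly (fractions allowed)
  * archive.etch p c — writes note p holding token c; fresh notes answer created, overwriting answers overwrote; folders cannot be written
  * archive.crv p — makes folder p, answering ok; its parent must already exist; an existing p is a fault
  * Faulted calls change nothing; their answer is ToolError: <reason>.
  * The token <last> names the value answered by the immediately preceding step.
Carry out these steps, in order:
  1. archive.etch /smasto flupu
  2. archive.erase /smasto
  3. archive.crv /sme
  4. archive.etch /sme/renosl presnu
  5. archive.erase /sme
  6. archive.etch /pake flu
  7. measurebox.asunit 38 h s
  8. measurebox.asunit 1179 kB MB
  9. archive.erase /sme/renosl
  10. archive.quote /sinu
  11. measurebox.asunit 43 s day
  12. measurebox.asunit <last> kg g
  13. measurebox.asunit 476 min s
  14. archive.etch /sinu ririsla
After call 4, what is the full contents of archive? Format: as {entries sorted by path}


! 1. etch(p=/smasto, c=flupu) == created
! 2. erase(p=/smasto) == ok
! 3. crv(p=/sme) == ok
! 4. etch(p=/sme/renosl, c=presnu) == created
! 5. erase(p=/sme) == ToolError: not empty
! 6. etch(p=/pake, c=flu) == created
! 7. asunit(v=38, u_from=h, u_to=s) == 136800
! 8. asunit(v=1179, u_from=kB, u_to=MB) == 1179/1000
! 9. erase(p=/sme/renosl) == ok
! 10. quote(p=/sinu) == crafla
! 11. asunit(v=43, u_from=s, u_to=day) == 43/86400
! 12. asunit(v=<last>, u_from=kg, u_to=g) == 215/432
! 13. asunit(v=476, u_from=min, u_to=s) == 28560
! 14. etch(p=/sinu, c=ririsla) == overwrote

Answer: {sinu=crafla, sme/, sme/renosl=presnu, vecrople=ba}


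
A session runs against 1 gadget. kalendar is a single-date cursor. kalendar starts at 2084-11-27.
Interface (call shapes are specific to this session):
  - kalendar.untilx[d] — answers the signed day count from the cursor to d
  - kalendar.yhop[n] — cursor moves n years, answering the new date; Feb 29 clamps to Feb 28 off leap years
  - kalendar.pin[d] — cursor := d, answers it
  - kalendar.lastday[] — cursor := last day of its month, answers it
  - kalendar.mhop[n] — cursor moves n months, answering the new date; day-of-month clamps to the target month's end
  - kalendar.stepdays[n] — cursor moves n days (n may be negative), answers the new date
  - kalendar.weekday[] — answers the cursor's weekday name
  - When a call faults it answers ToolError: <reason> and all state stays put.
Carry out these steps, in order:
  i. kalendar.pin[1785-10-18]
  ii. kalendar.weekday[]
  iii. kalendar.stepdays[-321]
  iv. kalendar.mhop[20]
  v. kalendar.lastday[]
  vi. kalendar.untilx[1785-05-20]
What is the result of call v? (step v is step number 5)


Answer: 1786-08-31

Derivation:
~$ kalendar.pin d='1785-10-18'
= 1785-10-18
~$ kalendar.weekday
= Tuesday
~$ kalendar.stepdays n='-321'
= 1784-12-01
~$ kalendar.mhop n='20'
= 1786-08-01
~$ kalendar.lastday
= 1786-08-31
~$ kalendar.untilx d='1785-05-20'
= -468


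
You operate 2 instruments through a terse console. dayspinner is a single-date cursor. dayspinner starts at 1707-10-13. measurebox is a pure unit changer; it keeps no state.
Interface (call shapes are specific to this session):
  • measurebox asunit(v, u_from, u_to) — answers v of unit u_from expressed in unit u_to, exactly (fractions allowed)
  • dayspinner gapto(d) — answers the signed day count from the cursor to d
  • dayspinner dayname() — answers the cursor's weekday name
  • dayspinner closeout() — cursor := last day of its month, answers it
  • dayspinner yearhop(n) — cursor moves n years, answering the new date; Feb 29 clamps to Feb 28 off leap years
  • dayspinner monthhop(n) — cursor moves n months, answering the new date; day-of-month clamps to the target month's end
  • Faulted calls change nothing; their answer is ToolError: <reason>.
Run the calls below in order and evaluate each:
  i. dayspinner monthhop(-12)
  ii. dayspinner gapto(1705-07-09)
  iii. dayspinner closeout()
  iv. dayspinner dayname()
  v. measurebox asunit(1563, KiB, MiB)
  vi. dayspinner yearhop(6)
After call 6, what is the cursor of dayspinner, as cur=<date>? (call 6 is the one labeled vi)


Answer: cur=1712-10-31

Derivation:
$ dayspinner monthhop -12
[out] 1706-10-13
$ dayspinner gapto 1705-07-09
[out] -461
$ dayspinner closeout
[out] 1706-10-31
$ dayspinner dayname
[out] Sunday
$ measurebox asunit 1563 KiB MiB
[out] 1563/1024
$ dayspinner yearhop 6
[out] 1712-10-31
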